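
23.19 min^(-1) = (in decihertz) 3.865. Check: 1 min^(-1) = 0.016666667 Hz, so 23.19 min^(-1) = 23.19 * 0.016666667 = 0.3865 Hz. 1 decihertz = 0.1 Hz, so 0.3865 Hz = 0.3865 / 0.1 = 3.865 decihertz.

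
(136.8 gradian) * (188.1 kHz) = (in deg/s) 2.316e+07. Check: 1 gradian = 0.015707963 rad, so 136.8 gradian = 136.8 * 0.015707963 = 2.1488494 rad. 1 kHz = 1000 Hz, so 188.1 kHz = 188.1 * 1000 = 188100 Hz. Combine: 2.1488494 rad * 188100 Hz = 404198.57 rad/s. 1 deg/s = 0.017453293 rad/s, so 404198.57 rad/s = 404198.57 / 0.017453293 = 23158872 deg/s ≈ 2.316e+07 deg/s (4 s.f.).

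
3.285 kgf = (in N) 32.21. Check: 1 kgf = 9.80665 N, so 3.285 kgf = 3.285 * 9.80665 = 32.214845 N. Result: 32.214845 N ≈ 32.21 N (4 s.f.).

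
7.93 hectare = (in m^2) 7.93e+04. Check: 1 hectare = 10000 m^2, so 7.93 hectare = 7.93 * 10000 = 79300 m^2. Result: 79300 m^2 ≈ 7.93e+04 m^2 (4 s.f.).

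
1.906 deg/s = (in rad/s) 0.03327. Check: 1 deg/s = 0.017453293 rad/s, so 1.906 deg/s = 1.906 * 0.017453293 = 0.033265976 rad/s. Result: 0.033265976 rad/s ≈ 0.03327 rad/s (4 s.f.).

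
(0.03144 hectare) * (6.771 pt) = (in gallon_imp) 1 hectare = 10000 m^2, so 0.03144 hectare = 0.03144 * 10000 = 314.4 m^2. 1 pt = 0.00035277778 m, so 6.771 pt = 6.771 * 0.00035277778 = 0.0023886583 m. Combine: 314.4 m^2 * 0.0023886583 m = 0.75099418 m^3. 1 gallon_imp = 0.00454609 m^3, so 0.75099418 m^3 = 0.75099418 / 0.00454609 = 165.19563 gallon_imp ≈ 165.2 gallon_imp (4 s.f.). Final answer: 165.2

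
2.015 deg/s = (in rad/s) 1 deg/s = 0.017453293 rad/s, so 2.015 deg/s = 2.015 * 0.017453293 = 0.035168384 rad/s. Result: 0.035168384 rad/s ≈ 0.03517 rad/s (4 s.f.). Final answer: 0.03517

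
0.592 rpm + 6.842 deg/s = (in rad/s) 1 rpm = 0.10471976 rad/s, so 0.592 rpm = 0.592 * 0.10471976 = 0.061994095 rad/s. 1 deg/s = 0.017453293 rad/s, so 6.842 deg/s = 6.842 * 0.017453293 = 0.11941543 rad/s. Sum: 0.061994095 + 0.11941543 = 0.18140952 rad/s. Result: 0.18140952 rad/s ≈ 0.1814 rad/s (4 s.f.). Final answer: 0.1814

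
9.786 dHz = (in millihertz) 1 dHz = 0.1 Hz, so 9.786 dHz = 9.786 * 0.1 = 0.9786 Hz. 1 millihertz = 0.001 Hz, so 0.9786 Hz = 0.9786 / 0.001 = 978.6 millihertz. Final answer: 978.6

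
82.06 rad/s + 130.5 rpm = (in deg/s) 5485. Check: 82.06 rad/s is already in rad/s. 1 rpm = 0.10471976 rad/s, so 130.5 rpm = 130.5 * 0.10471976 = 13.665928 rad/s. Sum: 82.06 + 13.665928 = 95.725928 rad/s. 1 deg/s = 0.017453293 rad/s, so 95.725928 rad/s = 95.725928 / 0.017453293 = 5484.6917 deg/s ≈ 5485 deg/s (4 s.f.).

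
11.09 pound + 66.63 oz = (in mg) 6.919e+06. Check: 1 pound = 0.45359237 kg, so 11.09 pound = 11.09 * 0.45359237 = 5.0303394 kg. 1 oz = 0.028349523 kg, so 66.63 oz = 66.63 * 0.028349523 = 1.8889287 kg. Sum: 5.0303394 + 1.8889287 = 6.9192681 kg. 1 mg = 1e-06 kg, so 6.9192681 kg = 6.9192681 / 1e-06 = 6919268.1 mg ≈ 6.919e+06 mg (4 s.f.).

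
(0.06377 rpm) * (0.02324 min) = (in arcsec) 1 rpm = 0.10471976 rad/s, so 0.06377 rpm = 0.06377 * 0.10471976 = 0.0066779788 rad/s. 1 min = 60 s, so 0.02324 min = 0.02324 * 60 = 1.3944 s. Combine: 0.0066779788 rad/s * 1.3944 s = 0.0093117736 rad. 1 arcsec = 4.8481368e-06 rad, so 0.0093117736 rad = 0.0093117736 / 4.8481368e-06 = 1920.6912 arcsec ≈ 1921 arcsec (4 s.f.). Final answer: 1921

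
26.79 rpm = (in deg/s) 1 rpm = 0.10471976 rad/s, so 26.79 rpm = 26.79 * 0.10471976 = 2.8054422 rad/s. 1 deg/s = 0.017453293 rad/s, so 2.8054422 rad/s = 2.8054422 / 0.017453293 = 160.74 deg/s ≈ 160.7 deg/s (4 s.f.). Final answer: 160.7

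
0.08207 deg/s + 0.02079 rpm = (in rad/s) 1 deg/s = 0.017453293 rad/s, so 0.08207 deg/s = 0.08207 * 0.017453293 = 0.0014323917 rad/s. 1 rpm = 0.10471976 rad/s, so 0.02079 rpm = 0.02079 * 0.10471976 = 0.0021771237 rad/s. Sum: 0.0014323917 + 0.0021771237 = 0.0036095154 rad/s. Result: 0.0036095154 rad/s ≈ 0.00361 rad/s (4 s.f.). Final answer: 0.00361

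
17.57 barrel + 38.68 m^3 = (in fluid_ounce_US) 1.402e+06. Check: 1 barrel = 0.15898729 m^3, so 17.57 barrel = 17.57 * 0.15898729 = 2.7934068 m^3. 38.68 m^3 is already in m^3. Sum: 2.7934068 + 38.68 = 41.473407 m^3. 1 fluid_ounce_US = 2.957353e-05 m^3, so 41.473407 m^3 = 41.473407 / 2.957353e-05 = 1402382.7 fluid_ounce_US ≈ 1.402e+06 fluid_ounce_US (4 s.f.).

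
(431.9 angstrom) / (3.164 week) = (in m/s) 2.257e-14. Check: 1 angstrom = 1e-10 m, so 431.9 angstrom = 431.9 * 1e-10 = 4.319e-08 m. 1 week = 604800 s, so 3.164 week = 3.164 * 604800 = 1913587.2 s. Combine: 4.319e-08 m / 1913587.2 s = 2.2570176e-14 m/s. Result: 2.2570176e-14 m/s ≈ 2.257e-14 m/s (4 s.f.).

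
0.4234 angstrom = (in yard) 4.63e-11. Check: 1 angstrom = 1e-10 m, so 0.4234 angstrom = 0.4234 * 1e-10 = 4.234e-11 m. 1 yard = 0.9144 m, so 4.234e-11 m = 4.234e-11 / 0.9144 = 4.6303587e-11 yard ≈ 4.63e-11 yard (4 s.f.).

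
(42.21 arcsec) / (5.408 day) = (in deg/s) 2.509e-08. Check: 1 arcsec = 4.8481368e-06 rad, so 42.21 arcsec = 42.21 * 4.8481368e-06 = 0.00020463985 rad. 1 day = 86400 s, so 5.408 day = 5.408 * 86400 = 467251.2 s. Combine: 0.00020463985 rad / 467251.2 s = 4.3796539e-10 rad/s. 1 deg/s = 0.017453293 rad/s, so 4.3796539e-10 rad/s = 4.3796539e-10 / 0.017453293 = 2.5093569e-08 deg/s ≈ 2.509e-08 deg/s (4 s.f.).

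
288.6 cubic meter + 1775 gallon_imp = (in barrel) 1866. Check: 288.6 cubic meter = 288.6 m^3. 1 gallon_imp = 0.00454609 m^3, so 1775 gallon_imp = 1775 * 0.00454609 = 8.0693098 m^3. Sum: 288.6 + 8.0693098 = 296.66931 m^3. 1 barrel = 0.15898729 m^3, so 296.66931 m^3 = 296.66931 / 0.15898729 = 1865.9938 barrel ≈ 1866 barrel (4 s.f.).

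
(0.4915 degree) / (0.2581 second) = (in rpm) 0.3174. Check: 1 degree = 0.017453293 rad, so 0.4915 degree = 0.4915 * 0.017453293 = 0.0085782933 rad. 0.2581 second = 0.2581 s. Combine: 0.0085782933 rad / 0.2581 s = 0.033236316 rad/s. 1 rpm = 0.10471976 rad/s, so 0.033236316 rad/s = 0.033236316 / 0.10471976 = 0.31738344 rpm ≈ 0.3174 rpm (4 s.f.).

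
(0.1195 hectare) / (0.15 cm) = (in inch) 3.136e+07. Check: 1 hectare = 10000 m^2, so 0.1195 hectare = 0.1195 * 10000 = 1195 m^2. 1 cm = 0.01 m, so 0.15 cm = 0.15 * 0.01 = 0.0015 m. Combine: 1195 m^2 / 0.0015 m = 796666.67 m. 1 inch = 0.0254 m, so 796666.67 m = 796666.67 / 0.0254 = 31364829 inch ≈ 3.136e+07 inch (4 s.f.).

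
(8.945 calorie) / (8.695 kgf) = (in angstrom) 1 calorie = 4.184 J, so 8.945 calorie = 8.945 * 4.184 = 37.42588 J. 1 kgf = 9.80665 N, so 8.695 kgf = 8.695 * 9.80665 = 85.268822 N. Combine: 37.42588 J / 85.268822 N = 0.43891635 m. 1 angstrom = 1e-10 m, so 0.43891635 m = 0.43891635 / 1e-10 = 4.3891635e+09 angstrom ≈ 4.389e+09 angstrom (4 s.f.). Final answer: 4.389e+09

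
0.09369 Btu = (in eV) 1 Btu = 1055.0559 J, so 0.09369 Btu = 0.09369 * 1055.0559 = 98.848183 J. 1 eV = 1.6021766e-19 J, so 98.848183 J = 98.848183 / 1.6021766e-19 = 6.1696183e+20 eV ≈ 6.17e+20 eV (4 s.f.). Final answer: 6.17e+20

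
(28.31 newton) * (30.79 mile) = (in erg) 28.31 newton = 28.31 N. 1 mile = 1609.344 m, so 30.79 mile = 30.79 * 1609.344 = 49551.702 m. Combine: 28.31 N * 49551.702 m = 1402808.7 J. 1 erg = 1e-07 J, so 1402808.7 J = 1402808.7 / 1e-07 = 1.4028087e+13 erg ≈ 1.403e+13 erg (4 s.f.). Final answer: 1.403e+13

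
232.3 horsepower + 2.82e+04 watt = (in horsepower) 270.1. Check: 1 horsepower = 745.69987 W, so 232.3 horsepower = 232.3 * 745.69987 = 173226.08 W. 2.82e+04 watt = 28200 W. Sum: 173226.08 + 28200 = 201426.08 W. 1 horsepower = 745.69987 W, so 201426.08 W = 201426.08 / 745.69987 = 270.11682 horsepower ≈ 270.1 horsepower (4 s.f.).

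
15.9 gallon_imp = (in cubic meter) 1 gallon_imp = 0.00454609 m^3, so 15.9 gallon_imp = 15.9 * 0.00454609 = 0.072282831 m^3. 0.072282831 m^3 = 0.072282831 cubic meter ≈ 0.07228 cubic meter (4 s.f.). Final answer: 0.07228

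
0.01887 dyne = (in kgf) 1.924e-08. Check: 1 dyne = 1e-05 N, so 0.01887 dyne = 0.01887 * 1e-05 = 1.887e-07 N. 1 kgf = 9.80665 N, so 1.887e-07 N = 1.887e-07 / 9.80665 = 1.9242045e-08 kgf ≈ 1.924e-08 kgf (4 s.f.).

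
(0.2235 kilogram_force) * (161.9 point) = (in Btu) 1 kilogram_force = 9.80665 N, so 0.2235 kilogram_force = 0.2235 * 9.80665 = 2.1917863 N. 1 point = 0.00035277778 m, so 161.9 point = 161.9 * 0.00035277778 = 0.057114722 m. Combine: 2.1917863 N * 0.057114722 m = 0.12518326 J. 1 Btu = 1055.0559 J, so 0.12518326 J = 0.12518326 / 1055.0559 = 0.00011865084 Btu ≈ 0.0001187 Btu (4 s.f.). Final answer: 0.0001187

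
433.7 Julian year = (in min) 2.281e+08. Check: 1 Julian year = 31557600 s, so 433.7 Julian year = 433.7 * 31557600 = 1.3686531e+10 s. 1 min = 60 s, so 1.3686531e+10 s = 1.3686531e+10 / 60 = 2.2810885e+08 min ≈ 2.281e+08 min (4 s.f.).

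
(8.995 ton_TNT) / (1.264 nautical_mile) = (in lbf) 3.614e+06. Check: 1 ton_TNT = 4.184e+09 J, so 8.995 ton_TNT = 8.995 * 4.184e+09 = 3.763508e+10 J. 1 nautical_mile = 1852 m, so 1.264 nautical_mile = 1.264 * 1852 = 2340.928 m. Combine: 3.763508e+10 J / 2340.928 m = 16076992 N. 1 lbf = 4.4482216 N, so 16076992 N = 16076992 / 4.4482216 = 3614251.5 lbf ≈ 3.614e+06 lbf (4 s.f.).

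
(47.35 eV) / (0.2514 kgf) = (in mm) 3.077e-15. Check: 1 eV = 1.6021766e-19 J, so 47.35 eV = 47.35 * 1.6021766e-19 = 7.5863064e-18 J. 1 kgf = 9.80665 N, so 0.2514 kgf = 0.2514 * 9.80665 = 2.4653918 N. Combine: 7.5863064e-18 J / 2.4653918 N = 3.07712e-18 m. 1 mm = 0.001 m, so 3.07712e-18 m = 3.07712e-18 / 0.001 = 3.07712e-15 mm ≈ 3.077e-15 mm (4 s.f.).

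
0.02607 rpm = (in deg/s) 0.1564. Check: 1 rpm = 0.10471976 rad/s, so 0.02607 rpm = 0.02607 * 0.10471976 = 0.002730044 rad/s. 1 deg/s = 0.017453293 rad/s, so 0.002730044 rad/s = 0.002730044 / 0.017453293 = 0.15642 deg/s ≈ 0.1564 deg/s (4 s.f.).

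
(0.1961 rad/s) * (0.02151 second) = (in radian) 0.1961 rad/s is already in rad/s. 0.02151 second = 0.02151 s. Combine: 0.1961 rad/s * 0.02151 s = 0.004218111 rad. 0.004218111 rad = 0.004218111 radian ≈ 0.004218 radian (4 s.f.). Final answer: 0.004218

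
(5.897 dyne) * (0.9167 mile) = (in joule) 1 dyne = 1e-05 N, so 5.897 dyne = 5.897 * 1e-05 = 5.897e-05 N. 1 mile = 1609.344 m, so 0.9167 mile = 0.9167 * 1609.344 = 1475.2856 m. Combine: 5.897e-05 N * 1475.2856 m = 0.086997594 J. 0.086997594 J = 0.086997594 joule ≈ 0.087 joule (4 s.f.). Final answer: 0.087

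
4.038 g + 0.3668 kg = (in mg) 3.708e+05. Check: 1 g = 0.001 kg, so 4.038 g = 4.038 * 0.001 = 0.004038 kg. 0.3668 kg is already in kg. Sum: 0.004038 + 0.3668 = 0.370838 kg. 1 mg = 1e-06 kg, so 0.370838 kg = 0.370838 / 1e-06 = 370838 mg ≈ 3.708e+05 mg (4 s.f.).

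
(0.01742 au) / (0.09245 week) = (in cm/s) 1 au = 1.4959787e+11 m, so 0.01742 au = 0.01742 * 1.4959787e+11 = 2.6059949e+09 m. 1 week = 604800 s, so 0.09245 week = 0.09245 * 604800 = 55913.76 s. Combine: 2.6059949e+09 m / 55913.76 s = 46607.399 m/s. 1 cm/s = 0.01 m/s, so 46607.399 m/s = 46607.399 / 0.01 = 4660739.9 cm/s ≈ 4.661e+06 cm/s (4 s.f.). Final answer: 4.661e+06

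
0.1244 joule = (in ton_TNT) 0.1244 joule = 0.1244 J. 1 ton_TNT = 4.184e+09 J, so 0.1244 J = 0.1244 / 4.184e+09 = 2.9732314e-11 ton_TNT ≈ 2.973e-11 ton_TNT (4 s.f.). Final answer: 2.973e-11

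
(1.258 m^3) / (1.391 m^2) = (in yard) 0.989. Check: 1.258 m^3 is already in m^3. 1.391 m^2 is already in m^2. Combine: 1.258 m^3 / 1.391 m^2 = 0.90438533 m. 1 yard = 0.9144 m, so 0.90438533 m = 0.90438533 / 0.9144 = 0.98904783 yard ≈ 0.989 yard (4 s.f.).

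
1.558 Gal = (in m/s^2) 0.01558. Check: 1 Gal = 0.01 m/s^2, so 1.558 Gal = 1.558 * 0.01 = 0.01558 m/s^2. Result: 0.01558 m/s^2.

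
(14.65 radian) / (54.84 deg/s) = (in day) 14.65 radian = 14.65 rad. 1 deg/s = 0.017453293 rad/s, so 54.84 deg/s = 54.84 * 0.017453293 = 0.95713856 rad/s. Combine: 14.65 rad / 0.95713856 rad/s = 15.306039 s. 1 day = 86400 s, so 15.306039 s = 15.306039 / 86400 = 0.00017715323 day ≈ 0.0001772 day (4 s.f.). Final answer: 0.0001772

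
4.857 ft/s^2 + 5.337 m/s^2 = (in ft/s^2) 1 ft/s^2 = 0.3048 m/s^2, so 4.857 ft/s^2 = 4.857 * 0.3048 = 1.4804136 m/s^2. 5.337 m/s^2 is already in m/s^2. Sum: 1.4804136 + 5.337 = 6.8174136 m/s^2. 1 ft/s^2 = 0.3048 m/s^2, so 6.8174136 m/s^2 = 6.8174136 / 0.3048 = 22.366843 ft/s^2 ≈ 22.37 ft/s^2 (4 s.f.). Final answer: 22.37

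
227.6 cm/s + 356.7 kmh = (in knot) 1 cm/s = 0.01 m/s, so 227.6 cm/s = 227.6 * 0.01 = 2.276 m/s. 1 kmh = 0.27777778 m/s, so 356.7 kmh = 356.7 * 0.27777778 = 99.083333 m/s. Sum: 2.276 + 99.083333 = 101.35933 m/s. 1 knot = 0.51444444 m/s, so 101.35933 m/s = 101.35933 / 0.51444444 = 197.02678 knot ≈ 197 knot (4 s.f.). Final answer: 197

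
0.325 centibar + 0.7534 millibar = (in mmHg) 3.003. Check: 1 centibar = 1000 Pa, so 0.325 centibar = 0.325 * 1000 = 325 Pa. 1 millibar = 100 Pa, so 0.7534 millibar = 0.7534 * 100 = 75.34 Pa. Sum: 325 + 75.34 = 400.34 Pa. 1 mmHg = 133.32237 Pa, so 400.34 Pa = 400.34 / 133.32237 = 3.0027969 mmHg ≈ 3.003 mmHg (4 s.f.).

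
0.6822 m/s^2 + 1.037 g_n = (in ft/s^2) 35.6. Check: 0.6822 m/s^2 is already in m/s^2. 1 g_n = 9.80665 m/s^2, so 1.037 g_n = 1.037 * 9.80665 = 10.169496 m/s^2. Sum: 0.6822 + 10.169496 = 10.851696 m/s^2. 1 ft/s^2 = 0.3048 m/s^2, so 10.851696 m/s^2 = 10.851696 / 0.3048 = 35.602677 ft/s^2 ≈ 35.6 ft/s^2 (4 s.f.).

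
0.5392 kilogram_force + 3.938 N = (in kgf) 1 kilogram_force = 9.80665 N, so 0.5392 kilogram_force = 0.5392 * 9.80665 = 5.2877457 N. 3.938 N is already in N. Sum: 5.2877457 + 3.938 = 9.2257457 N. 1 kgf = 9.80665 N, so 9.2257457 N = 9.2257457 / 9.80665 = 0.94076424 kgf ≈ 0.9408 kgf (4 s.f.). Final answer: 0.9408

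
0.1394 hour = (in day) 0.005808. Check: 1 hour = 3600 s, so 0.1394 hour = 0.1394 * 3600 = 501.84 s. 1 day = 86400 s, so 501.84 s = 501.84 / 86400 = 0.0058083333 day ≈ 0.005808 day (4 s.f.).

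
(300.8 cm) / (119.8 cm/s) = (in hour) 1 cm = 0.01 m, so 300.8 cm = 300.8 * 0.01 = 3.008 m. 1 cm/s = 0.01 m/s, so 119.8 cm/s = 119.8 * 0.01 = 1.198 m/s. Combine: 3.008 m / 1.198 m/s = 2.5108514 s. 1 hour = 3600 s, so 2.5108514 s = 2.5108514 / 3600 = 0.00069745873 hour ≈ 0.0006975 hour (4 s.f.). Final answer: 0.0006975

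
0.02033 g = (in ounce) 0.0007171. Check: 1 g = 0.001 kg, so 0.02033 g = 0.02033 * 0.001 = 2.033e-05 kg. 1 ounce = 0.028349523 kg, so 2.033e-05 kg = 2.033e-05 / 0.028349523 = 0.00071711965 ounce ≈ 0.0007171 ounce (4 s.f.).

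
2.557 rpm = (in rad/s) 1 rpm = 0.10471976 rad/s, so 2.557 rpm = 2.557 * 0.10471976 = 0.26776841 rad/s. Result: 0.26776841 rad/s ≈ 0.2678 rad/s (4 s.f.). Final answer: 0.2678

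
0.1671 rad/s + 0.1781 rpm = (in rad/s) 0.1671 rad/s is already in rad/s. 1 rpm = 0.10471976 rad/s, so 0.1781 rpm = 0.1781 * 0.10471976 = 0.018650588 rad/s. Sum: 0.1671 + 0.018650588 = 0.18575059 rad/s. Result: 0.18575059 rad/s ≈ 0.1858 rad/s (4 s.f.). Final answer: 0.1858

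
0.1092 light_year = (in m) 1 light_year = 9.4607305e+15 m, so 0.1092 light_year = 0.1092 * 9.4607305e+15 = 1.0331118e+15 m. Result: 1.0331118e+15 m ≈ 1.033e+15 m (4 s.f.). Final answer: 1.033e+15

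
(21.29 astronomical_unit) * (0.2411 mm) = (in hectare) 7.679e+04. Check: 1 astronomical_unit = 1.4959787e+11 m, so 21.29 astronomical_unit = 21.29 * 1.4959787e+11 = 3.1849387e+12 m. 1 mm = 0.001 m, so 0.2411 mm = 0.2411 * 0.001 = 0.0002411 m. Combine: 3.1849387e+12 m * 0.0002411 m = 7.6788871e+08 m^2. 1 hectare = 10000 m^2, so 7.6788871e+08 m^2 = 7.6788871e+08 / 10000 = 76788.871 hectare ≈ 7.679e+04 hectare (4 s.f.).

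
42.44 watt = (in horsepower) 0.05691. Check: 42.44 watt = 42.44 W. 1 horsepower = 745.69987 W, so 42.44 W = 42.44 / 745.69987 = 0.056912977 horsepower ≈ 0.05691 horsepower (4 s.f.).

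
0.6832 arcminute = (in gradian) 0.01265. Check: 1 arcminute = 0.00029088821 rad, so 0.6832 arcminute = 0.6832 * 0.00029088821 = 0.00019873482 rad. 1 gradian = 0.015707963 rad, so 0.00019873482 rad = 0.00019873482 / 0.015707963 = 0.012651852 gradian ≈ 0.01265 gradian (4 s.f.).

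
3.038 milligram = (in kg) 1 milligram = 1e-06 kg, so 3.038 milligram = 3.038 * 1e-06 = 3.038e-06 kg. Result: 3.038e-06 kg. Final answer: 3.038e-06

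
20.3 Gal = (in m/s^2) 1 Gal = 0.01 m/s^2, so 20.3 Gal = 20.3 * 0.01 = 0.203 m/s^2. Result: 0.203 m/s^2. Final answer: 0.203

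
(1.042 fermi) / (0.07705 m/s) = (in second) 1 fermi = 1e-15 m, so 1.042 fermi = 1.042 * 1e-15 = 1.042e-15 m. 0.07705 m/s is already in m/s. Combine: 1.042e-15 m / 0.07705 m/s = 1.3523686e-14 s. 1.3523686e-14 s = 1.3523686e-14 second ≈ 1.352e-14 second (4 s.f.). Final answer: 1.352e-14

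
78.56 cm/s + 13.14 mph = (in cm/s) 1 cm/s = 0.01 m/s, so 78.56 cm/s = 78.56 * 0.01 = 0.7856 m/s. 1 mph = 0.44704 m/s, so 13.14 mph = 13.14 * 0.44704 = 5.8741056 m/s. Sum: 0.7856 + 5.8741056 = 6.6597056 m/s. 1 cm/s = 0.01 m/s, so 6.6597056 m/s = 6.6597056 / 0.01 = 665.97056 cm/s ≈ 666 cm/s (4 s.f.). Final answer: 666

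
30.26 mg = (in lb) 6.671e-05. Check: 1 mg = 1e-06 kg, so 30.26 mg = 30.26 * 1e-06 = 3.026e-05 kg. 1 lb = 0.45359237 kg, so 3.026e-05 kg = 3.026e-05 / 0.45359237 = 6.6711881e-05 lb ≈ 6.671e-05 lb (4 s.f.).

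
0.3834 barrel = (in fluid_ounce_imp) 1 barrel = 0.15898729 m^3, so 0.3834 barrel = 0.3834 * 0.15898729 = 0.060955729 m^3. 1 fluid_ounce_imp = 2.8413063e-05 m^3, so 0.060955729 m^3 = 0.060955729 / 2.8413063e-05 = 2145.3417 fluid_ounce_imp ≈ 2145 fluid_ounce_imp (4 s.f.). Final answer: 2145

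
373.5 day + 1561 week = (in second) 1 day = 86400 s, so 373.5 day = 373.5 * 86400 = 32270400 s. 1 week = 604800 s, so 1561 week = 1561 * 604800 = 9.440928e+08 s. Sum: 32270400 + 9.440928e+08 = 9.763632e+08 s. 9.763632e+08 s = 9.763632e+08 second ≈ 9.764e+08 second (4 s.f.). Final answer: 9.764e+08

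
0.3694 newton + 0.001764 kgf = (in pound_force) 0.08693. Check: 0.3694 newton = 0.3694 N. 1 kgf = 9.80665 N, so 0.001764 kgf = 0.001764 * 9.80665 = 0.017298931 N. Sum: 0.3694 + 0.017298931 = 0.38669893 N. 1 pound_force = 4.4482216 N, so 0.38669893 N = 0.38669893 / 4.4482216 = 0.086933378 pound_force ≈ 0.08693 pound_force (4 s.f.).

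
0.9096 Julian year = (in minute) 1 Julian year = 31557600 s, so 0.9096 Julian year = 0.9096 * 31557600 = 28704793 s. 1 minute = 60 s, so 28704793 s = 28704793 / 60 = 478413.22 minute ≈ 4.784e+05 minute (4 s.f.). Final answer: 4.784e+05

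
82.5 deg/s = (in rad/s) 1.44. Check: 1 deg/s = 0.017453293 rad/s, so 82.5 deg/s = 82.5 * 0.017453293 = 1.4398966 rad/s. Result: 1.4398966 rad/s ≈ 1.44 rad/s (4 s.f.).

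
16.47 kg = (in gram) 1.647e+04. Check: 1 gram = 0.001 kg, so 16.47 kg = 16.47 / 0.001 = 16470 gram ≈ 1.647e+04 gram (4 s.f.).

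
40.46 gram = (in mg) 4.046e+04. Check: 1 gram = 0.001 kg, so 40.46 gram = 40.46 * 0.001 = 0.04046 kg. 1 mg = 1e-06 kg, so 0.04046 kg = 0.04046 / 1e-06 = 40460 mg ≈ 4.046e+04 mg (4 s.f.).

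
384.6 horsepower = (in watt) 2.868e+05. Check: 1 horsepower = 745.69987 W, so 384.6 horsepower = 384.6 * 745.69987 = 286796.17 W. 286796.17 W = 286796.17 watt ≈ 2.868e+05 watt (4 s.f.).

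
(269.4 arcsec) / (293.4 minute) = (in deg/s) 1 arcsec = 4.8481368e-06 rad, so 269.4 arcsec = 269.4 * 4.8481368e-06 = 0.0013060881 rad. 1 minute = 60 s, so 293.4 minute = 293.4 * 60 = 17604 s. Combine: 0.0013060881 rad / 17604 s = 7.4192687e-08 rad/s. 1 deg/s = 0.017453293 rad/s, so 7.4192687e-08 rad/s = 7.4192687e-08 / 0.017453293 = 4.2509278e-06 deg/s ≈ 4.251e-06 deg/s (4 s.f.). Final answer: 4.251e-06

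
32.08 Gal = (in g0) 0.03271. Check: 1 Gal = 0.01 m/s^2, so 32.08 Gal = 32.08 * 0.01 = 0.3208 m/s^2. 1 g0 = 9.80665 m/s^2, so 0.3208 m/s^2 = 0.3208 / 9.80665 = 0.032712496 g0 ≈ 0.03271 g0 (4 s.f.).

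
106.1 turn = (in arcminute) 2.292e+06. Check: 1 turn = 6.2831853 rad, so 106.1 turn = 106.1 * 6.2831853 = 666.64596 rad. 1 arcminute = 0.00029088821 rad, so 666.64596 rad = 666.64596 / 0.00029088821 = 2291760 arcminute ≈ 2.292e+06 arcminute (4 s.f.).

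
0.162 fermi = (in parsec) 5.25e-33. Check: 1 fermi = 1e-15 m, so 0.162 fermi = 0.162 * 1e-15 = 1.62e-16 m. 1 parsec = 3.0856776e+16 m, so 1.62e-16 m = 1.62e-16 / 3.0856776e+16 = 5.2500624e-33 parsec ≈ 5.25e-33 parsec (4 s.f.).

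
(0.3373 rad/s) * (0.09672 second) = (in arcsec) 6729. Check: 0.3373 rad/s is already in rad/s. 0.09672 second = 0.09672 s. Combine: 0.3373 rad/s * 0.09672 s = 0.032623656 rad. 1 arcsec = 4.8481368e-06 rad, so 0.032623656 rad = 0.032623656 / 4.8481368e-06 = 6729.1121 arcsec ≈ 6729 arcsec (4 s.f.).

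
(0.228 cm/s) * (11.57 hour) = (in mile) 0.05901. Check: 1 cm/s = 0.01 m/s, so 0.228 cm/s = 0.228 * 0.01 = 0.00228 m/s. 1 hour = 3600 s, so 11.57 hour = 11.57 * 3600 = 41652 s. Combine: 0.00228 m/s * 41652 s = 94.96656 m. 1 mile = 1609.344 m, so 94.96656 m = 94.96656 / 1609.344 = 0.059009485 mile ≈ 0.05901 mile (4 s.f.).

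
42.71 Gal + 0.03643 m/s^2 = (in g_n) 1 Gal = 0.01 m/s^2, so 42.71 Gal = 42.71 * 0.01 = 0.4271 m/s^2. 0.03643 m/s^2 is already in m/s^2. Sum: 0.4271 + 0.03643 = 0.46353 m/s^2. 1 g_n = 9.80665 m/s^2, so 0.46353 m/s^2 = 0.46353 / 9.80665 = 0.047266906 g_n ≈ 0.04727 g_n (4 s.f.). Final answer: 0.04727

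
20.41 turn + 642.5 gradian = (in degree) 1 turn = 6.2831853 rad, so 20.41 turn = 20.41 * 6.2831853 = 128.23981 rad. 1 gradian = 0.015707963 rad, so 642.5 gradian = 642.5 * 0.015707963 = 10.092366 rad. Sum: 128.23981 + 10.092366 = 138.33218 rad. 1 degree = 0.017453293 rad, so 138.33218 rad = 138.33218 / 0.017453293 = 7925.85 degree ≈ 7926 degree (4 s.f.). Final answer: 7926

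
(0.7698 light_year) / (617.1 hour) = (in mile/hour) 7.333e+09. Check: 1 light_year = 9.4607305e+15 m, so 0.7698 light_year = 0.7698 * 9.4607305e+15 = 7.2828703e+15 m. 1 hour = 3600 s, so 617.1 hour = 617.1 * 3600 = 2221560 s. Combine: 7.2828703e+15 m / 2221560 s = 3.2782686e+09 m/s. 1 mile/hour = 0.44704 m/s, so 3.2782686e+09 m/s = 3.2782686e+09 / 0.44704 = 7.3332779e+09 mile/hour ≈ 7.333e+09 mile/hour (4 s.f.).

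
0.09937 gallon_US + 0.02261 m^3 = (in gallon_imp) 5.056. Check: 1 gallon_US = 0.0037854118 m^3, so 0.09937 gallon_US = 0.09937 * 0.0037854118 = 0.00037615637 m^3. 0.02261 m^3 is already in m^3. Sum: 0.00037615637 + 0.02261 = 0.022986156 m^3. 1 gallon_imp = 0.00454609 m^3, so 0.022986156 m^3 = 0.022986156 / 0.00454609 = 5.0562475 gallon_imp ≈ 5.056 gallon_imp (4 s.f.).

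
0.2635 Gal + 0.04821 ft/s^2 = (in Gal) 1 Gal = 0.01 m/s^2, so 0.2635 Gal = 0.2635 * 0.01 = 0.002635 m/s^2. 1 ft/s^2 = 0.3048 m/s^2, so 0.04821 ft/s^2 = 0.04821 * 0.3048 = 0.014694408 m/s^2. Sum: 0.002635 + 0.014694408 = 0.017329408 m/s^2. 1 Gal = 0.01 m/s^2, so 0.017329408 m/s^2 = 0.017329408 / 0.01 = 1.7329408 Gal ≈ 1.733 Gal (4 s.f.). Final answer: 1.733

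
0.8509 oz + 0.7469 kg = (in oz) 27.2. Check: 1 oz = 0.028349523 kg, so 0.8509 oz = 0.8509 * 0.028349523 = 0.024122609 kg. 0.7469 kg is already in kg. Sum: 0.024122609 + 0.7469 = 0.77102261 kg. 1 oz = 0.028349523 kg, so 0.77102261 kg = 0.77102261 / 0.028349523 = 27.197022 oz ≈ 27.2 oz (4 s.f.).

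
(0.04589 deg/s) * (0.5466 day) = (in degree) 1 deg/s = 0.017453293 rad/s, so 0.04589 deg/s = 0.04589 * 0.017453293 = 0.00080093159 rad/s. 1 day = 86400 s, so 0.5466 day = 0.5466 * 86400 = 47226.24 s. Combine: 0.00080093159 rad/s * 47226.24 s = 37.824988 rad. 1 degree = 0.017453293 rad, so 37.824988 rad = 37.824988 / 0.017453293 = 2167.2122 degree ≈ 2167 degree (4 s.f.). Final answer: 2167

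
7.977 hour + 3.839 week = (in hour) 1 hour = 3600 s, so 7.977 hour = 7.977 * 3600 = 28717.2 s. 1 week = 604800 s, so 3.839 week = 3.839 * 604800 = 2321827.2 s. Sum: 28717.2 + 2321827.2 = 2350544.4 s. 1 hour = 3600 s, so 2350544.4 s = 2350544.4 / 3600 = 652.929 hour ≈ 652.9 hour (4 s.f.). Final answer: 652.9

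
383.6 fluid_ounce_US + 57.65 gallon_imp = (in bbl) 1.72. Check: 1 fluid_ounce_US = 2.957353e-05 m^3, so 383.6 fluid_ounce_US = 383.6 * 2.957353e-05 = 0.011344406 m^3. 1 gallon_imp = 0.00454609 m^3, so 57.65 gallon_imp = 57.65 * 0.00454609 = 0.26208209 m^3. Sum: 0.011344406 + 0.26208209 = 0.27342649 m^3. 1 bbl = 0.15898729 m^3, so 0.27342649 m^3 = 0.27342649 / 0.15898729 = 1.7198009 bbl ≈ 1.72 bbl (4 s.f.).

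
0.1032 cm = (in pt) 2.925. Check: 1 cm = 0.01 m, so 0.1032 cm = 0.1032 * 0.01 = 0.001032 m. 1 pt = 0.00035277778 m, so 0.001032 m = 0.001032 / 0.00035277778 = 2.9253543 pt ≈ 2.925 pt (4 s.f.).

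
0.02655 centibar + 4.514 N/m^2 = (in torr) 0.233. Check: 1 centibar = 1000 Pa, so 0.02655 centibar = 0.02655 * 1000 = 26.55 Pa. 4.514 N/m^2 = 4.514 Pa. Sum: 26.55 + 4.514 = 31.064 Pa. 1 torr = 133.32237 Pa, so 31.064 Pa = 31.064 / 133.32237 = 0.23299916 torr ≈ 0.233 torr (4 s.f.).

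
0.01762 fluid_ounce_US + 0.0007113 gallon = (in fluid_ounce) 0.1087. Check: 1 fluid_ounce_US = 2.957353e-05 m^3, so 0.01762 fluid_ounce_US = 0.01762 * 2.957353e-05 = 5.2108559e-07 m^3. 1 gallon = 0.0037854118 m^3, so 0.0007113 gallon = 0.0007113 * 0.0037854118 = 2.6925634e-06 m^3. Sum: 5.2108559e-07 + 2.6925634e-06 = 3.213649e-06 m^3. 1 fluid_ounce = 2.957353e-05 m^3, so 3.213649e-06 m^3 = 3.213649e-06 / 2.957353e-05 = 0.1086664 fluid_ounce ≈ 0.1087 fluid_ounce (4 s.f.).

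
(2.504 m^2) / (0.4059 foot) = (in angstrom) 2.504 m^2 is already in m^2. 1 foot = 0.3048 m, so 0.4059 foot = 0.4059 * 0.3048 = 0.12371832 m. Combine: 2.504 m^2 / 0.12371832 m = 20.239525 m. 1 angstrom = 1e-10 m, so 20.239525 m = 20.239525 / 1e-10 = 2.0239525e+11 angstrom ≈ 2.024e+11 angstrom (4 s.f.). Final answer: 2.024e+11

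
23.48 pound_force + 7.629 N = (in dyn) 1 pound_force = 4.4482216 N, so 23.48 pound_force = 23.48 * 4.4482216 = 104.44424 N. 7.629 N is already in N. Sum: 104.44424 + 7.629 = 112.07324 N. 1 dyn = 1e-05 N, so 112.07324 N = 112.07324 / 1e-05 = 11207324 dyn ≈ 1.121e+07 dyn (4 s.f.). Final answer: 1.121e+07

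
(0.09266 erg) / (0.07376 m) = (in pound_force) 2.824e-08. Check: 1 erg = 1e-07 J, so 0.09266 erg = 0.09266 * 1e-07 = 9.266e-09 J. 0.07376 m is already in m. Combine: 9.266e-09 J / 0.07376 m = 1.2562364e-07 N. 1 pound_force = 4.4482216 N, so 1.2562364e-07 N = 1.2562364e-07 / 4.4482216 = 2.8241319e-08 pound_force ≈ 2.824e-08 pound_force (4 s.f.).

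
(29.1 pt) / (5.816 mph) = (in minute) 6.581e-05. Check: 1 pt = 0.00035277778 m, so 29.1 pt = 29.1 * 0.00035277778 = 0.010265833 m. 1 mph = 0.44704 m/s, so 5.816 mph = 5.816 * 0.44704 = 2.5999846 m/s. Combine: 0.010265833 m / 2.5999846 m/s = 0.0039484208 s. 1 minute = 60 s, so 0.0039484208 s = 0.0039484208 / 60 = 6.5807013e-05 minute ≈ 6.581e-05 minute (4 s.f.).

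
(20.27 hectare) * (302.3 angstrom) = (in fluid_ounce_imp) 215.7. Check: 1 hectare = 10000 m^2, so 20.27 hectare = 20.27 * 10000 = 202700 m^2. 1 angstrom = 1e-10 m, so 302.3 angstrom = 302.3 * 1e-10 = 3.023e-08 m. Combine: 202700 m^2 * 3.023e-08 m = 0.006127621 m^3. 1 fluid_ounce_imp = 2.8413063e-05 m^3, so 0.006127621 m^3 = 0.006127621 / 2.8413063e-05 = 215.66211 fluid_ounce_imp ≈ 215.7 fluid_ounce_imp (4 s.f.).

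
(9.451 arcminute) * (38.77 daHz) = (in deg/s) 1 arcminute = 0.00029088821 rad, so 9.451 arcminute = 9.451 * 0.00029088821 = 0.0027491845 rad. 1 daHz = 10 Hz, so 38.77 daHz = 38.77 * 10 = 387.7 Hz. Combine: 0.0027491845 rad * 387.7 Hz = 1.0658588 rad/s. 1 deg/s = 0.017453293 rad/s, so 1.0658588 rad/s = 1.0658588 / 0.017453293 = 61.069212 deg/s ≈ 61.07 deg/s (4 s.f.). Final answer: 61.07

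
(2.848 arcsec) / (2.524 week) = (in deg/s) 1 arcsec = 4.8481368e-06 rad, so 2.848 arcsec = 2.848 * 4.8481368e-06 = 1.3807494e-05 rad. 1 week = 604800 s, so 2.524 week = 2.524 * 604800 = 1526515.2 s. Combine: 1.3807494e-05 rad / 1526515.2 s = 9.0451072e-12 rad/s. 1 deg/s = 0.017453293 rad/s, so 9.0451072e-12 rad/s = 9.0451072e-12 / 0.017453293 = 5.1824647e-10 deg/s ≈ 5.182e-10 deg/s (4 s.f.). Final answer: 5.182e-10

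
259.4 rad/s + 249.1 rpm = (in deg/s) 1.636e+04. Check: 259.4 rad/s is already in rad/s. 1 rpm = 0.10471976 rad/s, so 249.1 rpm = 249.1 * 0.10471976 = 26.085691 rad/s. Sum: 259.4 + 26.085691 = 285.48569 rad/s. 1 deg/s = 0.017453293 rad/s, so 285.48569 rad/s = 285.48569 / 0.017453293 = 16357.125 deg/s ≈ 1.636e+04 deg/s (4 s.f.).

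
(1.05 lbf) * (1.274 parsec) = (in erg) 1.836e+24. Check: 1 lbf = 4.4482216 N, so 1.05 lbf = 1.05 * 4.4482216 = 4.6706327 N. 1 parsec = 3.0856776e+16 m, so 1.274 parsec = 1.274 * 3.0856776e+16 = 3.9311532e+16 m. Combine: 4.6706327 N * 3.9311532e+16 m = 1.8360973e+17 J. 1 erg = 1e-07 J, so 1.8360973e+17 J = 1.8360973e+17 / 1e-07 = 1.8360973e+24 erg ≈ 1.836e+24 erg (4 s.f.).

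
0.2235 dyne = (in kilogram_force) 1 dyne = 1e-05 N, so 0.2235 dyne = 0.2235 * 1e-05 = 2.235e-06 N. 1 kilogram_force = 9.80665 N, so 2.235e-06 N = 2.235e-06 / 9.80665 = 2.2790657e-07 kilogram_force ≈ 2.279e-07 kilogram_force (4 s.f.). Final answer: 2.279e-07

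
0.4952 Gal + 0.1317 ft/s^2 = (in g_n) 1 Gal = 0.01 m/s^2, so 0.4952 Gal = 0.4952 * 0.01 = 0.004952 m/s^2. 1 ft/s^2 = 0.3048 m/s^2, so 0.1317 ft/s^2 = 0.1317 * 0.3048 = 0.04014216 m/s^2. Sum: 0.004952 + 0.04014216 = 0.04509416 m/s^2. 1 g_n = 9.80665 m/s^2, so 0.04509416 m/s^2 = 0.04509416 / 9.80665 = 0.0045983246 g_n ≈ 0.004598 g_n (4 s.f.). Final answer: 0.004598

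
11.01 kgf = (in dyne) 1 kgf = 9.80665 N, so 11.01 kgf = 11.01 * 9.80665 = 107.97122 N. 1 dyne = 1e-05 N, so 107.97122 N = 107.97122 / 1e-05 = 10797122 dyne ≈ 1.08e+07 dyne (4 s.f.). Final answer: 1.08e+07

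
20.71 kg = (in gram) 1 gram = 0.001 kg, so 20.71 kg = 20.71 / 0.001 = 20710 gram ≈ 2.071e+04 gram (4 s.f.). Final answer: 2.071e+04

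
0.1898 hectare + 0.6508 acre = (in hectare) 0.4532. Check: 1 hectare = 10000 m^2, so 0.1898 hectare = 0.1898 * 10000 = 1898 m^2. 1 acre = 4046.8564 m^2, so 0.6508 acre = 0.6508 * 4046.8564 = 2633.6942 m^2. Sum: 1898 + 2633.6942 = 4531.6942 m^2. 1 hectare = 10000 m^2, so 4531.6942 m^2 = 4531.6942 / 10000 = 0.45316942 hectare ≈ 0.4532 hectare (4 s.f.).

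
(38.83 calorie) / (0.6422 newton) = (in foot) 830. Check: 1 calorie = 4.184 J, so 38.83 calorie = 38.83 * 4.184 = 162.46472 J. 0.6422 newton = 0.6422 N. Combine: 162.46472 J / 0.6422 N = 252.9815 m. 1 foot = 0.3048 m, so 252.9815 m = 252.9815 / 0.3048 = 829.9918 foot ≈ 830 foot (4 s.f.).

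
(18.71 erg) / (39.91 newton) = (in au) 3.134e-19. Check: 1 erg = 1e-07 J, so 18.71 erg = 18.71 * 1e-07 = 1.871e-06 J. 39.91 newton = 39.91 N. Combine: 1.871e-06 J / 39.91 N = 4.6880481e-08 m. 1 au = 1.4959787e+11 m, so 4.6880481e-08 m = 4.6880481e-08 / 1.4959787e+11 = 3.1337666e-19 au ≈ 3.134e-19 au (4 s.f.).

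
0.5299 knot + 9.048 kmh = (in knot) 5.415. Check: 1 knot = 0.51444444 m/s, so 0.5299 knot = 0.5299 * 0.51444444 = 0.27260411 m/s. 1 kmh = 0.27777778 m/s, so 9.048 kmh = 9.048 * 0.27777778 = 2.5133333 m/s. Sum: 0.27260411 + 2.5133333 = 2.7859374 m/s. 1 knot = 0.51444444 m/s, so 2.7859374 m/s = 2.7859374 / 0.51444444 = 5.4154292 knot ≈ 5.415 knot (4 s.f.).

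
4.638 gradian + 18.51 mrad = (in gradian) 1 gradian = 0.015707963 rad, so 4.638 gradian = 4.638 * 0.015707963 = 0.072853534 rad. 1 mrad = 0.001 rad, so 18.51 mrad = 18.51 * 0.001 = 0.01851 rad. Sum: 0.072853534 + 0.01851 = 0.091363534 rad. 1 gradian = 0.015707963 rad, so 0.091363534 rad = 0.091363534 / 0.015707963 = 5.8163832 gradian ≈ 5.816 gradian (4 s.f.). Final answer: 5.816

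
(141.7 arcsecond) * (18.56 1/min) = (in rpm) 0.002029. Check: 1 arcsecond = 4.8481368e-06 rad, so 141.7 arcsecond = 141.7 * 4.8481368e-06 = 0.00068698099 rad. 1 1/min = 0.016666667 Hz, so 18.56 1/min = 18.56 * 0.016666667 = 0.30933333 Hz. Combine: 0.00068698099 rad * 0.30933333 Hz = 0.00021250612 rad/s. 1 rpm = 0.10471976 rad/s, so 0.00021250612 rad/s = 0.00021250612 / 0.10471976 = 0.002029284 rpm ≈ 0.002029 rpm (4 s.f.).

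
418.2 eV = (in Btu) 6.351e-20. Check: 1 eV = 1.6021766e-19 J, so 418.2 eV = 418.2 * 1.6021766e-19 = 6.7003027e-17 J. 1 Btu = 1055.0559 J, so 6.7003027e-17 J = 6.7003027e-17 / 1055.0559 = 6.3506616e-20 Btu ≈ 6.351e-20 Btu (4 s.f.).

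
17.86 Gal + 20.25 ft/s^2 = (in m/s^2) 6.351. Check: 1 Gal = 0.01 m/s^2, so 17.86 Gal = 17.86 * 0.01 = 0.1786 m/s^2. 1 ft/s^2 = 0.3048 m/s^2, so 20.25 ft/s^2 = 20.25 * 0.3048 = 6.1722 m/s^2. Sum: 0.1786 + 6.1722 = 6.3508 m/s^2. Result: 6.3508 m/s^2 ≈ 6.351 m/s^2 (4 s.f.).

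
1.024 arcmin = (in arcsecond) 61.44. Check: 1 arcmin = 0.00029088821 rad, so 1.024 arcmin = 1.024 * 0.00029088821 = 0.00029786953 rad. 1 arcsecond = 4.8481368e-06 rad, so 0.00029786953 rad = 0.00029786953 / 4.8481368e-06 = 61.44 arcsecond.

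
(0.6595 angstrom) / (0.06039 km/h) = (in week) 1 angstrom = 1e-10 m, so 0.6595 angstrom = 0.6595 * 1e-10 = 6.595e-11 m. 1 km/h = 0.27777778 m/s, so 0.06039 km/h = 0.06039 * 0.27777778 = 0.016775 m/s. Combine: 6.595e-11 m / 0.016775 m/s = 3.9314456e-09 s. 1 week = 604800 s, so 3.9314456e-09 s = 3.9314456e-09 / 604800 = 6.5004061e-15 week ≈ 6.5e-15 week (4 s.f.). Final answer: 6.5e-15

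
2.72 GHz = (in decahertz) 2.72e+08. Check: 1 GHz = 1e+09 Hz, so 2.72 GHz = 2.72 * 1e+09 = 2.72e+09 Hz. 1 decahertz = 10 Hz, so 2.72e+09 Hz = 2.72e+09 / 10 = 2.72e+08 decahertz.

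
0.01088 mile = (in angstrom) 1.751e+11. Check: 1 mile = 1609.344 m, so 0.01088 mile = 0.01088 * 1609.344 = 17.509663 m. 1 angstrom = 1e-10 m, so 17.509663 m = 17.509663 / 1e-10 = 1.7509663e+11 angstrom ≈ 1.751e+11 angstrom (4 s.f.).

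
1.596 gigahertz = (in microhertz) 1.596e+15. Check: 1 gigahertz = 1e+09 Hz, so 1.596 gigahertz = 1.596 * 1e+09 = 1.596e+09 Hz. 1 microhertz = 1e-06 Hz, so 1.596e+09 Hz = 1.596e+09 / 1e-06 = 1.596e+15 microhertz.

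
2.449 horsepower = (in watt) 1 horsepower = 745.69987 W, so 2.449 horsepower = 2.449 * 745.69987 = 1826.219 W. 1826.219 W = 1826.219 watt ≈ 1826 watt (4 s.f.). Final answer: 1826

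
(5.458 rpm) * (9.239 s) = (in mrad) 1 rpm = 0.10471976 rad/s, so 5.458 rpm = 5.458 * 0.10471976 = 0.57156042 rad/s. 9.239 s is already in s. Combine: 0.57156042 rad/s * 9.239 s = 5.2806468 rad. 1 mrad = 0.001 rad, so 5.2806468 rad = 5.2806468 / 0.001 = 5280.6468 mrad ≈ 5281 mrad (4 s.f.). Final answer: 5281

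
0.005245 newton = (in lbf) 0.001179. Check: 0.005245 newton = 0.005245 N. 1 lbf = 4.4482216 N, so 0.005245 N = 0.005245 / 4.4482216 = 0.0011791229 lbf ≈ 0.001179 lbf (4 s.f.).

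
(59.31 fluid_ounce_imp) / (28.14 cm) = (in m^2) 1 fluid_ounce_imp = 2.8413063e-05 m^3, so 59.31 fluid_ounce_imp = 59.31 * 2.8413063e-05 = 0.0016851787 m^3. 1 cm = 0.01 m, so 28.14 cm = 28.14 * 0.01 = 0.2814 m. Combine: 0.0016851787 m^3 / 0.2814 m = 0.0059885527 m^2. Result: 0.0059885527 m^2 ≈ 0.005989 m^2 (4 s.f.). Final answer: 0.005989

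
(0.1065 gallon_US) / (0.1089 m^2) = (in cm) 1 gallon_US = 0.0037854118 m^3, so 0.1065 gallon_US = 0.1065 * 0.0037854118 = 0.00040314635 m^3. 0.1089 m^2 is already in m^2. Combine: 0.00040314635 m^3 / 0.1089 m^2 = 0.0037019867 m. 1 cm = 0.01 m, so 0.0037019867 m = 0.0037019867 / 0.01 = 0.37019867 cm ≈ 0.3702 cm (4 s.f.). Final answer: 0.3702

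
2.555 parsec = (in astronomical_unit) 1 parsec = 3.0856776e+16 m, so 2.555 parsec = 2.555 * 3.0856776e+16 = 7.8839062e+16 m. 1 astronomical_unit = 1.4959787e+11 m, so 7.8839062e+16 m = 7.8839062e+16 / 1.4959787e+11 = 527006.58 astronomical_unit ≈ 5.27e+05 astronomical_unit (4 s.f.). Final answer: 5.27e+05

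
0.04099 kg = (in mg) 1 mg = 1e-06 kg, so 0.04099 kg = 0.04099 / 1e-06 = 40990 mg ≈ 4.099e+04 mg (4 s.f.). Final answer: 4.099e+04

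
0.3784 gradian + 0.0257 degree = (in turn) 0.001017. Check: 1 gradian = 0.015707963 rad, so 0.3784 gradian = 0.3784 * 0.015707963 = 0.0059438933 rad. 1 degree = 0.017453293 rad, so 0.0257 degree = 0.0257 * 0.017453293 = 0.00044854962 rad. Sum: 0.0059438933 + 0.00044854962 = 0.0063924429 rad. 1 turn = 6.2831853 rad, so 0.0063924429 rad = 0.0063924429 / 6.2831853 = 0.0010173889 turn ≈ 0.001017 turn (4 s.f.).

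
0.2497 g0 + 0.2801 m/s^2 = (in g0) 0.2783. Check: 1 g0 = 9.80665 m/s^2, so 0.2497 g0 = 0.2497 * 9.80665 = 2.4487205 m/s^2. 0.2801 m/s^2 is already in m/s^2. Sum: 2.4487205 + 0.2801 = 2.7288205 m/s^2. 1 g0 = 9.80665 m/s^2, so 2.7288205 m/s^2 = 2.7288205 / 9.80665 = 0.27826225 g0 ≈ 0.2783 g0 (4 s.f.).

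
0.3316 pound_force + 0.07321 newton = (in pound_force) 0.3481. Check: 1 pound_force = 4.4482216 N, so 0.3316 pound_force = 0.3316 * 4.4482216 = 1.4750303 N. 0.07321 newton = 0.07321 N. Sum: 1.4750303 + 0.07321 = 1.5482403 N. 1 pound_force = 4.4482216 N, so 1.5482403 N = 1.5482403 / 4.4482216 = 0.34805826 pound_force ≈ 0.3481 pound_force (4 s.f.).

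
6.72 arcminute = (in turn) 0.0003111. Check: 1 arcminute = 0.00029088821 rad, so 6.72 arcminute = 6.72 * 0.00029088821 = 0.0019547688 rad. 1 turn = 6.2831853 rad, so 0.0019547688 rad = 0.0019547688 / 6.2831853 = 0.00031111111 turn ≈ 0.0003111 turn (4 s.f.).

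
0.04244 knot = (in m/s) 0.02183. Check: 1 knot = 0.51444444 m/s, so 0.04244 knot = 0.04244 * 0.51444444 = 0.021833022 m/s. Result: 0.021833022 m/s ≈ 0.02183 m/s (4 s.f.).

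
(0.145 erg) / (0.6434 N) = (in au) 1 erg = 1e-07 J, so 0.145 erg = 0.145 * 1e-07 = 1.45e-08 J. 0.6434 N is already in N. Combine: 1.45e-08 J / 0.6434 N = 2.2536525e-08 m. 1 au = 1.4959787e+11 m, so 2.2536525e-08 m = 2.2536525e-08 / 1.4959787e+11 = 1.5064736e-19 au ≈ 1.506e-19 au (4 s.f.). Final answer: 1.506e-19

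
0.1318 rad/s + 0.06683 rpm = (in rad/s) 0.1388. Check: 0.1318 rad/s is already in rad/s. 1 rpm = 0.10471976 rad/s, so 0.06683 rpm = 0.06683 * 0.10471976 = 0.0069984212 rad/s. Sum: 0.1318 + 0.0069984212 = 0.13879842 rad/s. Result: 0.13879842 rad/s ≈ 0.1388 rad/s (4 s.f.).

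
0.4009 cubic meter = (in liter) 400.9. Check: 0.4009 cubic meter = 0.4009 m^3. 1 liter = 0.001 m^3, so 0.4009 m^3 = 0.4009 / 0.001 = 400.9 liter.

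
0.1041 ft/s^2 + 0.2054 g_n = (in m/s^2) 2.046. Check: 1 ft/s^2 = 0.3048 m/s^2, so 0.1041 ft/s^2 = 0.1041 * 0.3048 = 0.03172968 m/s^2. 1 g_n = 9.80665 m/s^2, so 0.2054 g_n = 0.2054 * 9.80665 = 2.0142859 m/s^2. Sum: 0.03172968 + 2.0142859 = 2.0460156 m/s^2. Result: 2.0460156 m/s^2 ≈ 2.046 m/s^2 (4 s.f.).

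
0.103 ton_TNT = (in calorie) 1.03e+08. Check: 1 ton_TNT = 4.184e+09 J, so 0.103 ton_TNT = 0.103 * 4.184e+09 = 4.30952e+08 J. 1 calorie = 4.184 J, so 4.30952e+08 J = 4.30952e+08 / 4.184 = 1.03e+08 calorie.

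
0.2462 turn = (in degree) 88.63. Check: 1 turn = 6.2831853 rad, so 0.2462 turn = 0.2462 * 6.2831853 = 1.5469202 rad. 1 degree = 0.017453293 rad, so 1.5469202 rad = 1.5469202 / 0.017453293 = 88.632 degree ≈ 88.63 degree (4 s.f.).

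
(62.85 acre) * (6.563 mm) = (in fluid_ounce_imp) 5.875e+07. Check: 1 acre = 4046.8564 m^2, so 62.85 acre = 62.85 * 4046.8564 = 254344.93 m^2. 1 mm = 0.001 m, so 6.563 mm = 6.563 * 0.001 = 0.006563 m. Combine: 254344.93 m^2 * 0.006563 m = 1669.2658 m^3. 1 fluid_ounce_imp = 2.8413063e-05 m^3, so 1669.2658 m^3 = 1669.2658 / 2.8413063e-05 = 58749941 fluid_ounce_imp ≈ 5.875e+07 fluid_ounce_imp (4 s.f.).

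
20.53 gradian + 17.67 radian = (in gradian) 1 gradian = 0.015707963 rad, so 20.53 gradian = 20.53 * 0.015707963 = 0.32248449 rad. 17.67 radian = 17.67 rad. Sum: 0.32248449 + 17.67 = 17.992484 rad. 1 gradian = 0.015707963 rad, so 17.992484 rad = 17.992484 / 0.015707963 = 1145.4371 gradian ≈ 1145 gradian (4 s.f.). Final answer: 1145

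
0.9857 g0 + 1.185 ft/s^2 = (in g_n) 1 g0 = 9.80665 m/s^2, so 0.9857 g0 = 0.9857 * 9.80665 = 9.6664149 m/s^2. 1 ft/s^2 = 0.3048 m/s^2, so 1.185 ft/s^2 = 1.185 * 0.3048 = 0.361188 m/s^2. Sum: 9.6664149 + 0.361188 = 10.027603 m/s^2. 1 g_n = 9.80665 m/s^2, so 10.027603 m/s^2 = 10.027603 / 9.80665 = 1.0225309 g_n ≈ 1.023 g_n (4 s.f.). Final answer: 1.023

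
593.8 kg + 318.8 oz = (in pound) 1329. Check: 593.8 kg is already in kg. 1 oz = 0.028349523 kg, so 318.8 oz = 318.8 * 0.028349523 = 9.037828 kg. Sum: 593.8 + 9.037828 = 602.83783 kg. 1 pound = 0.45359237 kg, so 602.83783 kg = 602.83783 / 0.45359237 = 1329.0299 pound ≈ 1329 pound (4 s.f.).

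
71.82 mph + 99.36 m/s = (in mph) 1 mph = 0.44704 m/s, so 71.82 mph = 71.82 * 0.44704 = 32.106413 m/s. 99.36 m/s is already in m/s. Sum: 32.106413 + 99.36 = 131.46641 m/s. 1 mph = 0.44704 m/s, so 131.46641 m/s = 131.46641 / 0.44704 = 294.08199 mph ≈ 294.1 mph (4 s.f.). Final answer: 294.1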